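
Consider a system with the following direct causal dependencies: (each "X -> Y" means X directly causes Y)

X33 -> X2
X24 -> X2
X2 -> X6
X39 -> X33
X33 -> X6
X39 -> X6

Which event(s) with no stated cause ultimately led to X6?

X24, X39

Tracing upstream from X6: X6 ← X2 ← X24.
A separate upstream branch: X6 ← X39.
Each of those chain origins has no stated cause.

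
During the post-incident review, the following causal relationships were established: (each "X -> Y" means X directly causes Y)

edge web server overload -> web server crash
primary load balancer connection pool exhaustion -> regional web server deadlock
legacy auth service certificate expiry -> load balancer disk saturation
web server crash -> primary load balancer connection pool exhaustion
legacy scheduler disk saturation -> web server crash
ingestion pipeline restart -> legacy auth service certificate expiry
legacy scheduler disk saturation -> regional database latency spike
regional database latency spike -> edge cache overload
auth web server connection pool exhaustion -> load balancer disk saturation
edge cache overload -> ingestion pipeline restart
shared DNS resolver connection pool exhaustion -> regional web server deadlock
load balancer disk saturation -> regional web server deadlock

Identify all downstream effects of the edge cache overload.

the ingestion pipeline restart, the legacy auth service certificate expiry, the load balancer disk saturation, the regional web server deadlock

Direct effects: the ingestion pipeline restart.
2 steps out: the legacy auth service certificate expiry.
3 steps out: the load balancer disk saturation.
4 steps out: the regional web server deadlock.
Not reachable from it: the edge web server overload, the legacy scheduler disk saturation, the regional database latency spike, the web server crash, the primary load balancer connection pool exhaustion, the auth web server connection pool exhaustion, the shared DNS resolver connection pool exhaustion.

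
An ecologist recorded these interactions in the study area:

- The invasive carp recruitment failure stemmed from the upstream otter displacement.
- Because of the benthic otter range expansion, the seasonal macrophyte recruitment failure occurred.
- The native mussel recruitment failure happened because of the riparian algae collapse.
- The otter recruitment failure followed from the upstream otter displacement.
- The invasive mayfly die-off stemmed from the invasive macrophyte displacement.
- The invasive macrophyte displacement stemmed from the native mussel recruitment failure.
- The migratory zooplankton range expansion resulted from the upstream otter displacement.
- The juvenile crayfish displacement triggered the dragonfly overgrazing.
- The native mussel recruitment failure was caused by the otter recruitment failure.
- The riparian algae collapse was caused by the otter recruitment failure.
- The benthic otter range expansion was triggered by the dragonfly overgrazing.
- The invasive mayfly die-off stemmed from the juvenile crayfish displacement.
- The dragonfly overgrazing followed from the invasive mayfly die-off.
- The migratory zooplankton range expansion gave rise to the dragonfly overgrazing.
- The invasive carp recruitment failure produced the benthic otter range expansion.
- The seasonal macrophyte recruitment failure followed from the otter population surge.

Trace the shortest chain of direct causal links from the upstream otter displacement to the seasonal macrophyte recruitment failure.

the upstream otter displacement → the invasive carp recruitment failure → the benthic otter range expansion → the seasonal macrophyte recruitment failure

the upstream otter displacement → the invasive carp recruitment failure
the invasive carp recruitment failure → the benthic otter range expansion
the benthic otter range expansion → the seasonal macrophyte recruitment failure
Length: 3 steps.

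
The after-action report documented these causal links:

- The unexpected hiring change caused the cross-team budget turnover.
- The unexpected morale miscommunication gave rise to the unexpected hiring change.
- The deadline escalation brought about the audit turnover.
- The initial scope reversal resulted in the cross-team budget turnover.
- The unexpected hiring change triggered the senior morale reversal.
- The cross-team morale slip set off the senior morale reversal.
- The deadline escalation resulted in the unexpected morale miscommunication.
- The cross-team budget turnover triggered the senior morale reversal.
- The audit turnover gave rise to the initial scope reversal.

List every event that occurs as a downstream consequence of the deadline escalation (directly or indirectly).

Direct effects: the audit turnover, the unexpected morale miscommunication.
2 steps out: the initial scope reversal, the unexpected hiring change.
3 steps out: the cross-team budget turnover, the senior morale reversal.
Not reachable from it: the cross-team morale slip.

the audit turnover, the cross-team budget turnover, the initial scope reversal, the senior morale reversal, the unexpected hiring change, the unexpected morale miscommunication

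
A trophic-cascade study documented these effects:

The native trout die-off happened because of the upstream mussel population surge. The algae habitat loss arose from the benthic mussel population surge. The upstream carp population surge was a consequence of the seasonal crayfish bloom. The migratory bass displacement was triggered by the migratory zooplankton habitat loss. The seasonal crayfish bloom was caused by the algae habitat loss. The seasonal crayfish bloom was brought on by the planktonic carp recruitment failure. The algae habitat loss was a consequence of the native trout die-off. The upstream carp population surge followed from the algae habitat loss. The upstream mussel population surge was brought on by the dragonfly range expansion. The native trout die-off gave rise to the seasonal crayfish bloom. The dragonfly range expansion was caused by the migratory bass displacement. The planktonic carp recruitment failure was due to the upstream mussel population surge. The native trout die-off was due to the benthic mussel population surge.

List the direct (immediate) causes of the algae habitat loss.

the benthic mussel population surge, the native trout die-off

Upstream contributors include the migratory zooplankton habitat loss, the migratory bass displacement, the dragonfly range expansion, the upstream mussel population surge, but only the benthic mussel population surge, the native trout die-off feed directly into the algae habitat loss.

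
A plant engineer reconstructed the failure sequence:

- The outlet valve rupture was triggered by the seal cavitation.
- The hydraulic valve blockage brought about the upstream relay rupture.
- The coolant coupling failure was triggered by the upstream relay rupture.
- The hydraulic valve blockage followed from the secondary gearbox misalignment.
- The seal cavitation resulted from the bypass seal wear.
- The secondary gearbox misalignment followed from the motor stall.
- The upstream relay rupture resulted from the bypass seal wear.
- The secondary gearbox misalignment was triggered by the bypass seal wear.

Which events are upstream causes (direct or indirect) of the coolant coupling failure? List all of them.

the bypass seal wear, the hydraulic valve blockage, the motor stall, the secondary gearbox misalignment, the upstream relay rupture

Immediate cause of the coolant coupling failure: the upstream relay rupture.
Further upstream: the bypass seal wear, the motor stall, the secondary gearbox misalignment, the hydraulic valve blockage.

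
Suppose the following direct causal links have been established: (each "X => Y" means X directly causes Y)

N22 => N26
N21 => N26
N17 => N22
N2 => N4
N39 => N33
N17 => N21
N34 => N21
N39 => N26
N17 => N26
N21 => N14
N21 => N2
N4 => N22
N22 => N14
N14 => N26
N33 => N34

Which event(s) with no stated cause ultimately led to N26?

N17, N39

Tracing upstream from N26: N26 ← N17.
A separate upstream branch: N26 ← N39.
Each of those chain origins has no stated cause.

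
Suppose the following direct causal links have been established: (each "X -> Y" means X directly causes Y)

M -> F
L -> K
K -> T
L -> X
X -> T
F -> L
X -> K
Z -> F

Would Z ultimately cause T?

Yes

There is a causal chain: Z → F → L → X → T.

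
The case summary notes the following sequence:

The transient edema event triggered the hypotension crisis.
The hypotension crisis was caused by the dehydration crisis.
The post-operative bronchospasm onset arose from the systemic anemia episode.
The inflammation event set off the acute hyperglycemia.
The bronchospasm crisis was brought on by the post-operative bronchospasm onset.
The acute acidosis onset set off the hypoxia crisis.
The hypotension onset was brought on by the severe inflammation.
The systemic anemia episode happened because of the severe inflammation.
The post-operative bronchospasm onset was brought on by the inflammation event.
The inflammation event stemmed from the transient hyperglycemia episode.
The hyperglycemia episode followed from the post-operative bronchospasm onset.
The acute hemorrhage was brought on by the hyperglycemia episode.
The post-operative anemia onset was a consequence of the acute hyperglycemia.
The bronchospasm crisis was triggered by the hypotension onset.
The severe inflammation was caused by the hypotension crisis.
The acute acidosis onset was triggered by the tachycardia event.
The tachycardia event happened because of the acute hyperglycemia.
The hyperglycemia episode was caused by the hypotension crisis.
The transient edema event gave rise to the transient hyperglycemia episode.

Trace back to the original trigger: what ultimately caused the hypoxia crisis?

Tracing upstream from the hypoxia crisis: the hypoxia crisis ← the acute acidosis onset ← the tachycardia event ← the acute hyperglycemia ← the inflammation event ← the transient hyperglycemia episode ← the transient edema event.
The transient edema event has no stated cause, so it is the root.

the transient edema event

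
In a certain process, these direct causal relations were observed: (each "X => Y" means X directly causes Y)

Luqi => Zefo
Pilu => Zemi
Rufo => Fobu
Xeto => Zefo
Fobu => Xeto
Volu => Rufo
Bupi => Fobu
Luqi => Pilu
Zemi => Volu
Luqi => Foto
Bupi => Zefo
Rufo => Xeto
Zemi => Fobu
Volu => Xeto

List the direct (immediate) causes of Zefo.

Upstream contributors include Pilu, Zemi, Volu, Rufo, Fobu, but only Bupi, Luqi, Xeto feed directly into Zefo.

Bupi, Luqi, Xeto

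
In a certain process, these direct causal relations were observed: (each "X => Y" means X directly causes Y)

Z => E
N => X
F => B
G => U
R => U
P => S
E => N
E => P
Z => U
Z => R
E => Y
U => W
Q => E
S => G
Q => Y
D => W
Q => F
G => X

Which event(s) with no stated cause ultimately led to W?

Tracing upstream from W: W ← U ← G ← S ← P ← E ← Q.
A separate upstream branch: W ← U ← Z.
A separate upstream branch: W ← D.
Each of those chain origins has no stated cause.

D, Q, Z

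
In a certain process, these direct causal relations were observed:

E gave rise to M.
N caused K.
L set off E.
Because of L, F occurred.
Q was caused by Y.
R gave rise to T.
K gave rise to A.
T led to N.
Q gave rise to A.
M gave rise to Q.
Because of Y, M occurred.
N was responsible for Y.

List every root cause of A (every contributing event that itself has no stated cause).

L, R

Tracing upstream from A: A ← Q ← M ← E ← L.
A separate upstream branch: A ← K ← N ← T ← R.
Each of those chain origins has no stated cause.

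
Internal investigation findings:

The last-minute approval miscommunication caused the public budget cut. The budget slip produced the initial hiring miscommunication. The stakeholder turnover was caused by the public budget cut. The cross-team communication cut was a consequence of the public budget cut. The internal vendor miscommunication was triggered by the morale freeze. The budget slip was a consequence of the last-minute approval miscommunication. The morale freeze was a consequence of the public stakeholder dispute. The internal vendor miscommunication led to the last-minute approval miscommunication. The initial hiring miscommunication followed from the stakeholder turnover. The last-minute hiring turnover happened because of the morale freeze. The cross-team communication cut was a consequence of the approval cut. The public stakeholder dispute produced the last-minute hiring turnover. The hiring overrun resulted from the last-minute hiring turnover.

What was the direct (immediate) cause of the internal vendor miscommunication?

Upstream contributors include the public stakeholder dispute, but only the morale freeze feeds directly into the internal vendor miscommunication.

the morale freeze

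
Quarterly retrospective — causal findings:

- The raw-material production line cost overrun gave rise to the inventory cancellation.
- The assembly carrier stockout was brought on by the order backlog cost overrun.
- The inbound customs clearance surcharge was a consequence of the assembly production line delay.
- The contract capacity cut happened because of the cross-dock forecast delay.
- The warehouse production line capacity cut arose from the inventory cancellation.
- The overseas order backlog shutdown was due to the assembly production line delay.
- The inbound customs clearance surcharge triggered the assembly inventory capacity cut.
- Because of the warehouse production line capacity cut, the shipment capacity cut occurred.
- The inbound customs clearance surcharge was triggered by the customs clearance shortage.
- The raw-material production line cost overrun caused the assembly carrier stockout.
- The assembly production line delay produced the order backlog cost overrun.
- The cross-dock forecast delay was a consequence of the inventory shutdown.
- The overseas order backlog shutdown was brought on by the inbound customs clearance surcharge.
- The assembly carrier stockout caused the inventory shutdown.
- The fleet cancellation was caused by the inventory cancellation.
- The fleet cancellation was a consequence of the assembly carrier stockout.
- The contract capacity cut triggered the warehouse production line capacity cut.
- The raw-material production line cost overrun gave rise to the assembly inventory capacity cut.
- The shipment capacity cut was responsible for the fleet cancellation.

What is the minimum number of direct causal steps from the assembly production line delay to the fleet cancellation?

Shortest chain: the assembly production line delay → the order backlog cost overrun → the assembly carrier stockout → the fleet cancellation.

3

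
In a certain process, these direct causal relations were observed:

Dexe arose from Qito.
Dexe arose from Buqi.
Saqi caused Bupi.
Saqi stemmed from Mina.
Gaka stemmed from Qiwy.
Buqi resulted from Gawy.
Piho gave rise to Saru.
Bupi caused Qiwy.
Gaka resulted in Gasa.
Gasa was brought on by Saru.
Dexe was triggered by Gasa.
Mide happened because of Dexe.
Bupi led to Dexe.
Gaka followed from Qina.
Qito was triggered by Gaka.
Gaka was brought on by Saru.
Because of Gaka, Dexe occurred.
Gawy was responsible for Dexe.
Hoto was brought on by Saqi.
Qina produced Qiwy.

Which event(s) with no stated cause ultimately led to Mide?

Tracing upstream from Mide: Mide ← Dexe ← Gaka ← Saru ← Piho.
A separate upstream branch: Mide ← Dexe ← Bupi ← Saqi ← Mina.
A separate upstream branch: Mide ← Dexe ← Gaka ← Qina.
A separate upstream branch: Mide ← Dexe ← Gawy.
Each of those chain origins has no stated cause.

Gawy, Mina, Piho, Qina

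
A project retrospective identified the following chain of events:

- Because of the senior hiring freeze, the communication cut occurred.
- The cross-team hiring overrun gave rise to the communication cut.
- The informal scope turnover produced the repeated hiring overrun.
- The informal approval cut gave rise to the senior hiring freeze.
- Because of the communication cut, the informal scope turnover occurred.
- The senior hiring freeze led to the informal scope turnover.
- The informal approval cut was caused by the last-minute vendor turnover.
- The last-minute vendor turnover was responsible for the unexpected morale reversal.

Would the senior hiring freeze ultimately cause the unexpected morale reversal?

The senior hiring freeze leads to the communication cut, the informal scope turnover, the repeated hiring overrun; the unexpected morale reversal is not among them.

No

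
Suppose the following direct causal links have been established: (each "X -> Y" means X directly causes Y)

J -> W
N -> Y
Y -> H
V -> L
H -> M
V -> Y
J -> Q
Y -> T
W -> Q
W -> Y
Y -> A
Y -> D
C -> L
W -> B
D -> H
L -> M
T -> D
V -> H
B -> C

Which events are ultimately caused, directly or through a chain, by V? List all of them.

Direct effects: Y, H, L.
2 steps out: T, A, D, M.
Not reachable from it: J, W, Q, N, B, C.

A, D, H, L, M, T, Y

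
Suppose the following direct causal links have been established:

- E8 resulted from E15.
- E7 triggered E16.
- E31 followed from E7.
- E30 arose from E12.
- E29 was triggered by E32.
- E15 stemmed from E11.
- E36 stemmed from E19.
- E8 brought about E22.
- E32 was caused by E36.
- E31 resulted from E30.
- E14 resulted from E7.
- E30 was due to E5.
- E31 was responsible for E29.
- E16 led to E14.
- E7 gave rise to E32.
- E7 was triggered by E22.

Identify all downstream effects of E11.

E14, E15, E16, E22, E29, E31, E32, E7, E8

Direct effects: E15.
2 steps out: E8.
3 steps out: E22.
4 steps out: E7.
5 steps out: E32, E16, E14, E31.
6 steps out: E29.
Not reachable from it: E12, E19, E5, E36, E30.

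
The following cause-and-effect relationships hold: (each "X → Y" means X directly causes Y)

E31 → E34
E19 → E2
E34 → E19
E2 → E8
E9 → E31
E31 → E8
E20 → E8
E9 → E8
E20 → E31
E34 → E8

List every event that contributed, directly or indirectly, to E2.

E19, E20, E31, E34, E9

Immediate cause of E2: E19.
Further upstream: E9, E20, E31, E34.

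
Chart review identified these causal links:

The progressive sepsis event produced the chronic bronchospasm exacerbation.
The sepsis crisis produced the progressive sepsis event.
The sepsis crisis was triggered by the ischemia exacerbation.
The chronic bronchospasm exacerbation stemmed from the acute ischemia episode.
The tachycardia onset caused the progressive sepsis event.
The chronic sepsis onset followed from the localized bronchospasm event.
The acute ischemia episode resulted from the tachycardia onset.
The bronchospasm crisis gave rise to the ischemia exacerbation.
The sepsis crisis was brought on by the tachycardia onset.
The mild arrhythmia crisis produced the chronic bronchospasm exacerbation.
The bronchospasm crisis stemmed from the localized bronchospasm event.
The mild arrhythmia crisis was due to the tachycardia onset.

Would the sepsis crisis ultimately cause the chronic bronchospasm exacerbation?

There is a causal chain: the sepsis crisis → the progressive sepsis event → the chronic bronchospasm exacerbation.

Yes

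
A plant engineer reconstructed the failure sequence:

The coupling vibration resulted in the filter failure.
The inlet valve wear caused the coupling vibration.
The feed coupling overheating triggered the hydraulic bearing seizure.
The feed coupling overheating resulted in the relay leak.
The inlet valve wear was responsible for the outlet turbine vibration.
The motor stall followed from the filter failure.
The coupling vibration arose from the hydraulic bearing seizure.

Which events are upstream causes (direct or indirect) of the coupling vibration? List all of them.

Immediate causes of the coupling vibration: the inlet valve wear, the hydraulic bearing seizure.
Further upstream: the feed coupling overheating.

the feed coupling overheating, the hydraulic bearing seizure, the inlet valve wear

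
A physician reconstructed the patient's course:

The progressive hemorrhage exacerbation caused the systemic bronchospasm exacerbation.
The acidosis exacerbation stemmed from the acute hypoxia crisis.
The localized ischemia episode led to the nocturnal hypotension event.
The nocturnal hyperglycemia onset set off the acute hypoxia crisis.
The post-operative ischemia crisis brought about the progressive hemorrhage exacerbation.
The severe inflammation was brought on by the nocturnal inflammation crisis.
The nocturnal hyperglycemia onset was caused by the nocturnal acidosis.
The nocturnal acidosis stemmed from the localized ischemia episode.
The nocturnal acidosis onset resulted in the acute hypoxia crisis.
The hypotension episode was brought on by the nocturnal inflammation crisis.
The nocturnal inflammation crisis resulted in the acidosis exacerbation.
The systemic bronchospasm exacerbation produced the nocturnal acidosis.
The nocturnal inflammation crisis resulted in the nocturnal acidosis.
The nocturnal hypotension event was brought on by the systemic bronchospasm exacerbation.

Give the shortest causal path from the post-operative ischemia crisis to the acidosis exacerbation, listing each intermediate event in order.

the post-operative ischemia crisis → the progressive hemorrhage exacerbation
the progressive hemorrhage exacerbation → the systemic bronchospasm exacerbation
the systemic bronchospasm exacerbation → the nocturnal acidosis
the nocturnal acidosis → the nocturnal hyperglycemia onset
the nocturnal hyperglycemia onset → the acute hypoxia crisis
the acute hypoxia crisis → the acidosis exacerbation
Length: 6 steps.

the post-operative ischemia crisis → the progressive hemorrhage exacerbation → the systemic bronchospasm exacerbation → the nocturnal acidosis → the nocturnal hyperglycemia onset → the acute hypoxia crisis → the acidosis exacerbation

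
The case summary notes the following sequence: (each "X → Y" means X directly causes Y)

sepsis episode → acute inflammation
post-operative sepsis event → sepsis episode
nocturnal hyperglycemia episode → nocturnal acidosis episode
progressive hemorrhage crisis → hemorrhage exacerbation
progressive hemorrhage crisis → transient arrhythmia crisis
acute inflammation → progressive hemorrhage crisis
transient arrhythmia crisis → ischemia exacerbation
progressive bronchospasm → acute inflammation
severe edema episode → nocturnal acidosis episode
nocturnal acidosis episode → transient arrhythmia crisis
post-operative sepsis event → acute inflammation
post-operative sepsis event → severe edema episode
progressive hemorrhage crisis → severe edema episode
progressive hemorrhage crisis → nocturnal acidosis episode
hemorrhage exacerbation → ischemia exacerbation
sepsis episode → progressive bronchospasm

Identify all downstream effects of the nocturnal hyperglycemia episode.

the ischemia exacerbation, the nocturnal acidosis episode, the transient arrhythmia crisis

Direct effects: the nocturnal acidosis episode.
2 steps out: the transient arrhythmia crisis.
3 steps out: the ischemia exacerbation.
Not reachable from it: the post-operative sepsis event, the sepsis episode, the progressive bronchospasm, the acute inflammation, the progressive hemorrhage crisis, the severe edema episode, the hemorrhage exacerbation.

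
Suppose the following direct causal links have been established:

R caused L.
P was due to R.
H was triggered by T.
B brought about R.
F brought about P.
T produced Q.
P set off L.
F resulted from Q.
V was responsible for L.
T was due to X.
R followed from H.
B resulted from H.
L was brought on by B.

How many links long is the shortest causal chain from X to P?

Shortest chain: X → T → Q → F → P.

4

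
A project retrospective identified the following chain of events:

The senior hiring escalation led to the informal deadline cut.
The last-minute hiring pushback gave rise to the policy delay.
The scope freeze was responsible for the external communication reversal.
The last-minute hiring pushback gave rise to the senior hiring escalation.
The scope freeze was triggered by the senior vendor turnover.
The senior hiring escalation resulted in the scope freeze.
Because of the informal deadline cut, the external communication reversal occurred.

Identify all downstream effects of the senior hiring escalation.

the external communication reversal, the informal deadline cut, the scope freeze

Direct effects: the informal deadline cut, the scope freeze.
2 steps out: the external communication reversal.
Not reachable from it: the senior vendor turnover, the last-minute hiring pushback, the policy delay.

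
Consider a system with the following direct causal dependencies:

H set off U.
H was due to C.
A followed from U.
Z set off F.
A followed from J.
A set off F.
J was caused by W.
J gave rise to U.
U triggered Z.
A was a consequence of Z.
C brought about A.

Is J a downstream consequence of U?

No

U leads to Z, A, F; J is not among them.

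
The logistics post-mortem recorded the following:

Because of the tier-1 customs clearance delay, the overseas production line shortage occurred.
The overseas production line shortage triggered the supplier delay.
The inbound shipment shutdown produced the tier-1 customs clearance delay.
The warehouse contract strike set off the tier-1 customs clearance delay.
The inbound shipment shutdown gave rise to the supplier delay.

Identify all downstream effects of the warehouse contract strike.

Direct effects: the tier-1 customs clearance delay.
2 steps out: the overseas production line shortage.
3 steps out: the supplier delay.
Not reachable from it: the inbound shipment shutdown.

the overseas production line shortage, the supplier delay, the tier-1 customs clearance delay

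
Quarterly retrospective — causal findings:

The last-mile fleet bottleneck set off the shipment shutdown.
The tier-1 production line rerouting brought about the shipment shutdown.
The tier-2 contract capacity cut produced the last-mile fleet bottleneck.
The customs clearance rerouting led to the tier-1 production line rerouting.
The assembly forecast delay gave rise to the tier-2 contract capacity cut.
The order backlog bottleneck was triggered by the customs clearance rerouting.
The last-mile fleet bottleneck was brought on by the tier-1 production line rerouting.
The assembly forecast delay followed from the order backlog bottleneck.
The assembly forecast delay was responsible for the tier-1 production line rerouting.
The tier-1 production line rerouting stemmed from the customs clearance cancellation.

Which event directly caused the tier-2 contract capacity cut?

Upstream contributors include the customs clearance rerouting, the order backlog bottleneck, but only the assembly forecast delay feeds directly into the tier-2 contract capacity cut.

the assembly forecast delay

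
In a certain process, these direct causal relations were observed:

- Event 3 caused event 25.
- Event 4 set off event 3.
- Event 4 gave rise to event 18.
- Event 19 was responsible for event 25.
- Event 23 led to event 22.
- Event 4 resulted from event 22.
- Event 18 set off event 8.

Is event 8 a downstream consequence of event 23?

There is a causal chain: event 23 → event 22 → event 4 → event 18 → event 8.

Yes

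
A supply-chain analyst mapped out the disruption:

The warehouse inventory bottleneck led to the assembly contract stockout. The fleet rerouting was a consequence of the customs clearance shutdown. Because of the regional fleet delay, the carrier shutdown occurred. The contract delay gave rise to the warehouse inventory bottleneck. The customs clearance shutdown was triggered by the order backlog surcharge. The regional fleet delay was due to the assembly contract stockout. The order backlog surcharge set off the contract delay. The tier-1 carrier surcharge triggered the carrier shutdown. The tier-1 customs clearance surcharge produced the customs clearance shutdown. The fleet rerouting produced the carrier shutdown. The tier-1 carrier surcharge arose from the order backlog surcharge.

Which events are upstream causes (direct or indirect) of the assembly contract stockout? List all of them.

Immediate cause of the assembly contract stockout: the warehouse inventory bottleneck.
Further upstream: the order backlog surcharge, the contract delay.

the contract delay, the order backlog surcharge, the warehouse inventory bottleneck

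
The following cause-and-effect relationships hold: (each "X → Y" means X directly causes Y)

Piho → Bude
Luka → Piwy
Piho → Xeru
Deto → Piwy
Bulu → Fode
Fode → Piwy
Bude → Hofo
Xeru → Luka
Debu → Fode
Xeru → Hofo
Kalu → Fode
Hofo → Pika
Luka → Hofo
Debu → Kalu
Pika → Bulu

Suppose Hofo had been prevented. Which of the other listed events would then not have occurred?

Downstream of Hofo: Pika, Bulu, Fode, Piwy.
Of those, still caused via another path: Fode, Piwy.
The remainder have no surviving cause.

Bulu, Pika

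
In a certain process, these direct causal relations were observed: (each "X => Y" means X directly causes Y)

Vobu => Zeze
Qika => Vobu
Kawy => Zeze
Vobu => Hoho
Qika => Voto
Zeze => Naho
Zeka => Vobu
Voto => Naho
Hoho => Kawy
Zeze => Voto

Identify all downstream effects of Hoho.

Direct effects: Kawy.
2 steps out: Zeze.
3 steps out: Voto, Naho.
Not reachable from it: Zeka, Qika, Vobu.

Kawy, Naho, Voto, Zeze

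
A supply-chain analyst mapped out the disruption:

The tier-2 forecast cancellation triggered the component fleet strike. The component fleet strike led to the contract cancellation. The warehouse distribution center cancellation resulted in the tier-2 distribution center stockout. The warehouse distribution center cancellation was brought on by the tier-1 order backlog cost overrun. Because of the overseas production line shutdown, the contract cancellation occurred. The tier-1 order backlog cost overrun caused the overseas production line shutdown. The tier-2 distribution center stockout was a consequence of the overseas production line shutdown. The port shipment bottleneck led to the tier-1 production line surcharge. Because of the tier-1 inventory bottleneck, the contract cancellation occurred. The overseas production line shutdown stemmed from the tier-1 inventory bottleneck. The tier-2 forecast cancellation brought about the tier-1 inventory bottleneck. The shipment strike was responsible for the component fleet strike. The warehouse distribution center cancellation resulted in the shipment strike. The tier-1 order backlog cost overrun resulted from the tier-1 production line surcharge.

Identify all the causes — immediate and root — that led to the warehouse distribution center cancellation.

the port shipment bottleneck, the tier-1 order backlog cost overrun, the tier-1 production line surcharge

Immediate cause of the warehouse distribution center cancellation: the tier-1 order backlog cost overrun.
Further upstream: the port shipment bottleneck, the tier-1 production line surcharge.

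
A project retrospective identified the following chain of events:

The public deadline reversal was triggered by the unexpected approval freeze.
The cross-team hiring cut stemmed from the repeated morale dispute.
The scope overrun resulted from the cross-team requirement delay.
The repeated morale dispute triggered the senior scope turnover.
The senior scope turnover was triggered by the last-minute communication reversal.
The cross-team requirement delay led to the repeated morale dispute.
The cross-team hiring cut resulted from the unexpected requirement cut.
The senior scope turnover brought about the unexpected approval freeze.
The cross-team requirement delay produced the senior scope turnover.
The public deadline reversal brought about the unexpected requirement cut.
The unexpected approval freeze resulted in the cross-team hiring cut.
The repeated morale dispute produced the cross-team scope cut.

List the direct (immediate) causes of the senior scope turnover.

the cross-team requirement delay, the last-minute communication reversal, the repeated morale dispute → the senior scope turnover with nothing further upstream stated.

the cross-team requirement delay, the last-minute communication reversal, the repeated morale dispute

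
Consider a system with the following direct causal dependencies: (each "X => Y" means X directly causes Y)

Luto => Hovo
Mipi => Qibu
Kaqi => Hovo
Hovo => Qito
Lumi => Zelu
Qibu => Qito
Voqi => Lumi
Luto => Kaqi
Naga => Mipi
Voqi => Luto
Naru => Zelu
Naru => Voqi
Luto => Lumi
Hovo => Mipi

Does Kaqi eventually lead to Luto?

Kaqi leads to Hovo, Mipi, Qibu, Qito; Luto is not among them.

No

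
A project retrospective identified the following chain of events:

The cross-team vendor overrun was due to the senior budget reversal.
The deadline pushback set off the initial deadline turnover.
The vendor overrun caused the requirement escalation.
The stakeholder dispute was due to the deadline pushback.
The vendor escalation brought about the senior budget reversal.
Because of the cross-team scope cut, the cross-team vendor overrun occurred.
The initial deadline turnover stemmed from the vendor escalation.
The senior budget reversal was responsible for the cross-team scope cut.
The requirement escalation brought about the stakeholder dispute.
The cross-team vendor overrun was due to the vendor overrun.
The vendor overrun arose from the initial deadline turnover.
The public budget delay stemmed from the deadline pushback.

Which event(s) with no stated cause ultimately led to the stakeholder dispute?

the deadline pushback, the vendor escalation

Tracing upstream from the stakeholder dispute: the stakeholder dispute ← the deadline pushback.
A separate upstream branch: the stakeholder dispute ← the requirement escalation ← the vendor overrun ← the initial deadline turnover ← the vendor escalation.
Each of those chain origins has no stated cause.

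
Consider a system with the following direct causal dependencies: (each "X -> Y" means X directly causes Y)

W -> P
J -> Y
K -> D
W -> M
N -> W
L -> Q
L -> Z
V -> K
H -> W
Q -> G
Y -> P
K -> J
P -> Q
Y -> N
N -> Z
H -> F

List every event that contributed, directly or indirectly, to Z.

J, K, L, N, V, Y

Immediate causes of Z: L, N.
Further upstream: V, K, J, Y.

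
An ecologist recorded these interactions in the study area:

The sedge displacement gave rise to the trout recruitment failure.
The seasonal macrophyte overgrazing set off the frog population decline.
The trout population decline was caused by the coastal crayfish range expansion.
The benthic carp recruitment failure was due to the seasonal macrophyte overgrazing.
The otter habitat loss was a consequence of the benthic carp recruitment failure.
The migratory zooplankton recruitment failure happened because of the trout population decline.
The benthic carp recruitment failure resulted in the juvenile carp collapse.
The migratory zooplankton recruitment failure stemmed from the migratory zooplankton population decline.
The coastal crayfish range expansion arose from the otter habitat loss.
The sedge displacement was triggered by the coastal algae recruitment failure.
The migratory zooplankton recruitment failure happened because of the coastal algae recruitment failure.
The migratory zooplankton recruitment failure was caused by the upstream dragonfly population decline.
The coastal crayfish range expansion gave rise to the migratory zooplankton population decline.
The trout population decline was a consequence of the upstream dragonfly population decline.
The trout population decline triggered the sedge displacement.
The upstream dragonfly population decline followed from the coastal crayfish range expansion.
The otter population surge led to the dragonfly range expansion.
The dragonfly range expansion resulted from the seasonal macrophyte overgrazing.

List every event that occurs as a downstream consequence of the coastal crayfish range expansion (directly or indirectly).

the migratory zooplankton population decline, the migratory zooplankton recruitment failure, the sedge displacement, the trout population decline, the trout recruitment failure, the upstream dragonfly population decline

Direct effects: the upstream dragonfly population decline, the trout population decline, the migratory zooplankton population decline.
2 steps out: the sedge displacement, the migratory zooplankton recruitment failure.
3 steps out: the trout recruitment failure.
Not reachable from it: the seasonal macrophyte overgrazing, the otter population surge, the dragonfly range expansion, the benthic carp recruitment failure, the otter habitat loss, the coastal algae recruitment failure, the juvenile carp collapse, the frog population decline.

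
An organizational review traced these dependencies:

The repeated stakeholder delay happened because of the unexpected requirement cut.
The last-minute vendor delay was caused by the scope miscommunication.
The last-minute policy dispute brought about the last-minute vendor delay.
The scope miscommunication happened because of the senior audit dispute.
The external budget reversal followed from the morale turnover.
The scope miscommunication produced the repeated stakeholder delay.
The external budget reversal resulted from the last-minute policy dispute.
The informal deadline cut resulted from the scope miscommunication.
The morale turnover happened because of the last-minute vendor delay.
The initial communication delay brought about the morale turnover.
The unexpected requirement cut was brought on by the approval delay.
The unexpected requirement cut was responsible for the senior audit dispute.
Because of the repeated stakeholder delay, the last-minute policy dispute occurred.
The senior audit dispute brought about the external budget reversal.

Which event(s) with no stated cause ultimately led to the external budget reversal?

the approval delay, the initial communication delay

Tracing upstream from the external budget reversal: the external budget reversal ← the senior audit dispute ← the unexpected requirement cut ← the approval delay.
A separate upstream branch: the external budget reversal ← the morale turnover ← the initial communication delay.
Each of those chain origins has no stated cause.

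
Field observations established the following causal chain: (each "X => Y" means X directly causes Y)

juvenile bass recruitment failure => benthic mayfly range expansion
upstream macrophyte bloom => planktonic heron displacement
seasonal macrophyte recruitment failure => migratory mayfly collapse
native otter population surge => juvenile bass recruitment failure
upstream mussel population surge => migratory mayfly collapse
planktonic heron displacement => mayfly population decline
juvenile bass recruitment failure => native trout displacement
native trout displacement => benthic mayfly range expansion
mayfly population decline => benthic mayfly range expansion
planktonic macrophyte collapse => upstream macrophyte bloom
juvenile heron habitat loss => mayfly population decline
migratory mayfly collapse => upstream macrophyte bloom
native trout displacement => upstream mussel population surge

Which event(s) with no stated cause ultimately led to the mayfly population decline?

Tracing upstream from the mayfly population decline: the mayfly population decline ← the planktonic heron displacement ← the upstream macrophyte bloom ← the migratory mayfly collapse ← the upstream mussel population surge ← the native trout displacement ← the juvenile bass recruitment failure ← the native otter population surge.
A separate upstream branch: the mayfly population decline ← the planktonic heron displacement ← the upstream macrophyte bloom ← the migratory mayfly collapse ← the seasonal macrophyte recruitment failure.
A separate upstream branch: the mayfly population decline ← the planktonic heron displacement ← the upstream macrophyte bloom ← the planktonic macrophyte collapse.
A separate upstream branch: the mayfly population decline ← the juvenile heron habitat loss.
Each of those chain origins has no stated cause.

the juvenile heron habitat loss, the native otter population surge, the planktonic macrophyte collapse, the seasonal macrophyte recruitment failure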